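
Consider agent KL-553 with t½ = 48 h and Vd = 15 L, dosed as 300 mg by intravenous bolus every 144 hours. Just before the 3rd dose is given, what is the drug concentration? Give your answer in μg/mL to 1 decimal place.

f = (1/2)^(τ/t½) = (1/2)^(144/48) ≈ 0.1250.
C₀ = D/Vd = 300/15 ≈ 20.000 μg/mL.
Before the 3rd dose, 2 doses have been given. Superposition: Cmin = C₀·(f + f²).
≈ 20.000 × (0.1250 + 0.0156) ≈ 20.000 × 0.1406 ≈ 2.812 μg/mL.

2.8 μg/mL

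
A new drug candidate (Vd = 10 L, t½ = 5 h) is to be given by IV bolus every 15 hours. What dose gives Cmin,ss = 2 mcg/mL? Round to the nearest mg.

τ/t½ = 15/5 ≈ 3, so f = (1/2)^(15/5) ≈ 0.125000.
Cmin,ss = (D/Vd)·f/(1−f), so D = Cmin,ss·Vd·(1−f)/f.
D = 2 × 10 × (1−f)/f ≈ 2 × 10 × 7.00000 ≈ 140.00 mg.

140 mg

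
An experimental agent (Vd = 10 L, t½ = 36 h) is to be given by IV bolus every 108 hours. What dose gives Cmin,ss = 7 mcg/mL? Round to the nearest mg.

490 mg

τ/t½ = 108/36 ≈ 3, so f = (1/2)^(108/36) ≈ 0.125000.
Cmin,ss = (D/Vd)·f/(1−f), so D = Cmin,ss·Vd·(1−f)/f.
D = 7 × 10 × (1−f)/f ≈ 7 × 10 × 7.00000 ≈ 490.00 mg.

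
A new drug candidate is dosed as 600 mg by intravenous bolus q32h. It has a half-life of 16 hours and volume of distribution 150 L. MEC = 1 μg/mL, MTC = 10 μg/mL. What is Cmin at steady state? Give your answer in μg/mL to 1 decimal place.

1.3 μg/mL

τ = 32 h = 2 half-lives, so f = (1/2)^2 = 0.25.
At steady state, R = 1/(1 − 0.25) = 4/3.
Single-dose peak C₀ = D/Vd = 600/150 = 4 μg/mL.
Steady-state peak Cmax,ss = C₀·R = 4 × 4/3 ≈ 5.333 μg/mL.
Steady-state trough Cmin,ss = Cmax,ss·f ≈ 5.333 × 0.25 ≈ 1.333 μg/mL.
Trough 1.3 μg/mL vs MEC 1 μg/mL: adequate.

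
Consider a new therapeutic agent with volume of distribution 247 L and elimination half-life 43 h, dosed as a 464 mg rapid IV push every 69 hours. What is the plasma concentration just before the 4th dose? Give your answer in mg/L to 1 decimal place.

0.9 mg/L

f = (1/2)^(τ/t½) = (1/2)^(69/43) ≈ 0.3288.
C₀ = D/Vd = 464/247 ≈ 1.879 mg/L.
Before the 4th dose, 3 doses have been given. Superposition: Cmin = C₀·(f + f² + … + f^3).
≈ 1.879 × (0.3288 + 0.1081 + 0.0355) ≈ 1.879 × 0.4724 ≈ 0.888 mg/L.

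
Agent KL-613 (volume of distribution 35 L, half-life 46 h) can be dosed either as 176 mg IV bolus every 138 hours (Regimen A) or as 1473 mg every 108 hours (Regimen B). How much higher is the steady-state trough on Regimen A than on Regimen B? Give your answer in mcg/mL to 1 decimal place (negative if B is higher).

Regimen A: f = (1/2)^(138/46) ≈ 0.1250; Cmin,ss = (176/35)·f/(1−f) ≈ 0.718 mcg/mL.
Regimen B: f = (1/2)^(108/46) ≈ 0.1964; Cmin,ss = (1473/35)·f/(1−f) ≈ 10.286 mcg/mL.
Difference ≈ 0.718 − 10.286 ≈ -9.568 mcg/mL.

-9.6 mcg/mL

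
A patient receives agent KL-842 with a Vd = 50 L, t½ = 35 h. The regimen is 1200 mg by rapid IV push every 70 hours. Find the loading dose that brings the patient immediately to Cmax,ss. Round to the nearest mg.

f = (1/2)^(70/35) ≈ 0.250000; accumulation ratio R = 1/(1−f) ≈ 1.33333.
Loading dose to hit Cmax,ss on first dose: D_load = D_maint·R ≈ 1200 × 1.33333 ≈ 1600.00 mg.

1600 mg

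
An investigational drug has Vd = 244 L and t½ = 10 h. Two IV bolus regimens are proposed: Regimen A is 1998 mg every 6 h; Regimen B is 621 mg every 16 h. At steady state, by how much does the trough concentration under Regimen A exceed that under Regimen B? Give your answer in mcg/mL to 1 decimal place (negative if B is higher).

14.6 mcg/mL

Regimen A: f = (1/2)^(6/10) ≈ 0.6598; Cmin,ss = (1998/244)·f/(1−f) ≈ 15.881 mcg/mL.
Regimen B: f = (1/2)^(16/10) ≈ 0.3299; Cmin,ss = (621/244)·f/(1−f) ≈ 1.253 mcg/mL.
Difference ≈ 15.881 − 1.253 ≈ 14.628 mcg/mL.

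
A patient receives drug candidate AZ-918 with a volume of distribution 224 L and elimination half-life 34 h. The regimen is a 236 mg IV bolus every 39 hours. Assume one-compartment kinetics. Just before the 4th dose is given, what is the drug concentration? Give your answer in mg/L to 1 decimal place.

f = (1/2)^(τ/t½) = (1/2)^(39/34) ≈ 0.4515.
C₀ = D/Vd = 236/224 ≈ 1.054 mg/L.
Before the 4th dose, 3 doses have been given. Superposition: Cmin = C₀·(f + f² + … + f^3).
≈ 1.054 × (0.4515 + 0.2039 + 0.0920) ≈ 1.054 × 0.7474 ≈ 0.788 mg/L.

0.8 mg/L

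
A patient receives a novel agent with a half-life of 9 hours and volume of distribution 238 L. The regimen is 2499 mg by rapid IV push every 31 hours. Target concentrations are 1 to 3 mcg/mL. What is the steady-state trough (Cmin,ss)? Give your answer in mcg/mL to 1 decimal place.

1.1 mcg/mL

τ/t½ = 31/9 ≈ 3.4444, so fraction remaining f = (1/2)^(31/9) ≈ 0.0919.
Single-dose peak C₀ = D/Vd = 2499/238 ≈ 10.500 mcg/mL.
Steady-state trough Cmin,ss = C₀·f/(1−f) ≈ 10.500 × 0.0919/0.9081 ≈ 1.063 mcg/mL.
Trough 1.1 mcg/mL vs MEC 1 mcg/mL: adequate.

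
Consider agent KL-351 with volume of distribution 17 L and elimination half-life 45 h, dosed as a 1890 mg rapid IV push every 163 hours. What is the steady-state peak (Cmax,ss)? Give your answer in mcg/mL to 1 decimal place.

121.0 mcg/mL

k = ln2/t½ = ln2/45 ≈ 0.015403 h⁻¹; fraction remaining f = e^(−kτ) = e^(−0.015403×163) ≈ 0.0812.
At steady state, accumulation factor R = 1/(1 − e^(−kτ)) ≈ 1.0884.
Each bolus raises the concentration by D/Vd = 1890/17 ≈ 111.176 mcg/mL.
Steady-state peak Cmax,ss = C₀·R ≈ 111.176 × 1.0884 ≈ 121.004 mcg/mL.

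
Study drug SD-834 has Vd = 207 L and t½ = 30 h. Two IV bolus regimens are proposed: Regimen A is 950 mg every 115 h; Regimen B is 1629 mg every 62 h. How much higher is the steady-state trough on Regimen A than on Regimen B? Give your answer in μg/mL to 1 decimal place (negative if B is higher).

Regimen A: f = (1/2)^(115/30) ≈ 0.0702; Cmin,ss = (950/207)·f/(1−f) ≈ 0.346 μg/mL.
Regimen B: f = (1/2)^(62/30) ≈ 0.2387; Cmin,ss = (1629/207)·f/(1−f) ≈ 2.467 μg/mL.
Difference ≈ 0.346 − 2.467 ≈ -2.121 μg/mL.

-2.1 μg/mL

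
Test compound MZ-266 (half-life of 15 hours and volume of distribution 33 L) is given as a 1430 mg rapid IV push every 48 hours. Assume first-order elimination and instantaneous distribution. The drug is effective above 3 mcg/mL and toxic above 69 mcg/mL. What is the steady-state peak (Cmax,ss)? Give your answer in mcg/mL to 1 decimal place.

48.6 mcg/mL

Over one 48-h interval, 48/15 ≈ 3.2 half-lives elapse, leaving f ≈ 0.1088 of each dose.
At steady state, accumulation factor R = 1/(1 − e^(−kτ)) ≈ 1.1221.
Each bolus raises the concentration by D/Vd = 1430/33 ≈ 43.333 mcg/mL.
Steady-state peak Cmax,ss = C₀·R ≈ 43.333 × 1.1221 ≈ 48.624 mcg/mL.
Peak 48.6 mcg/mL vs MTC 69 mcg/mL: below toxic threshold.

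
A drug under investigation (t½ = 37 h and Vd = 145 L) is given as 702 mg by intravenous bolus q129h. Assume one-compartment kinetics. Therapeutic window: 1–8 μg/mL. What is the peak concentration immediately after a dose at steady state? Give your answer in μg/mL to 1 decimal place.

5.3 μg/mL

Over one 129-h interval, 129/37 ≈ 3.4865 half-lives elapse, leaving f ≈ 0.0892 of each dose.
Accumulation ratio R = 1/(1 − f) ≈ 1/0.9108 ≈ 1.0979.
Single-dose peak C₀ = D/Vd = 702/145 ≈ 4.841 μg/mL.
Cmax,ss = C₀/(1 − f) ≈ 4.841/0.9108 ≈ 5.315 μg/mL.
Peak 5.3 μg/mL vs MTC 8 μg/mL: below toxic threshold.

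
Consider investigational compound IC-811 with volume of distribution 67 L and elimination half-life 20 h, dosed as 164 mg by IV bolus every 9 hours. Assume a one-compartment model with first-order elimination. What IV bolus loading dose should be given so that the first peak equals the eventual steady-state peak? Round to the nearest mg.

612 mg

f = (1/2)^(9/20) ≈ 0.732043; accumulation ratio R = 1/(1−f) ≈ 3.73194.
Loading dose to hit Cmax,ss on first dose: D_load = D_maint·R ≈ 164 × 3.73194 ≈ 612.04 mg.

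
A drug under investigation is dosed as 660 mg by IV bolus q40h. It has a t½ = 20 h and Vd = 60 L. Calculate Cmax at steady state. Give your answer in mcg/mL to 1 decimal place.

14.7 mcg/mL

The dosing interval is 2 half-lives, so f = 2^(−2) = 0.25.
At steady state, R = 1/(1 − 0.25) = 4/3.
Single-dose peak C₀ = D/Vd = 660/60 = 11 mcg/mL.
Steady-state peak Cmax,ss = C₀·R = 11 × 4/3 ≈ 14.667 mcg/mL.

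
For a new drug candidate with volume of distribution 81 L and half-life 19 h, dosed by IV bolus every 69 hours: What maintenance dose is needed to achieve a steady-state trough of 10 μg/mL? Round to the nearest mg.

9229 mg

τ/t½ = 69/19 ≈ 3.6316, so f = (1/2)^(69/19) ≈ 0.080684.
Cmin,ss = (D/Vd)·f/(1−f), so D = Cmin,ss·Vd·(1−f)/f.
D = 10 × 81 × (1−f)/f ≈ 10 × 81 × 11.39403 ≈ 9229.16 mg.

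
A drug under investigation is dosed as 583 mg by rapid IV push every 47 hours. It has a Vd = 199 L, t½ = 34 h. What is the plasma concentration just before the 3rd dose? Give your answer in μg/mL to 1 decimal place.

f = (1/2)^(τ/t½) = (1/2)^(47/34) ≈ 0.3836.
C₀ = D/Vd = 583/199 ≈ 2.930 μg/mL.
Before the 3rd dose, 2 doses have been given. Superposition: Cmin = C₀·(f + f²).
≈ 2.930 × (0.3836 + 0.1471) ≈ 2.930 × 0.5307 ≈ 1.555 μg/mL.

1.6 μg/mL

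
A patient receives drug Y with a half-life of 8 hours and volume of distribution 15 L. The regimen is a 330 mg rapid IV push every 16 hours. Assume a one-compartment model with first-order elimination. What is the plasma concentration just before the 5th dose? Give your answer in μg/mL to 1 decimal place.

7.3 μg/mL

f = (1/2)^(τ/t½) = (1/2)^(16/8) ≈ 0.2500.
C₀ = D/Vd = 330/15 ≈ 22.000 μg/mL.
Before the 5th dose, 4 doses have been given. Superposition: Cmin = C₀·(f + f² + … + f^4).
≈ 22.000 × (0.2500 + 0.0625 + 0.0156 + 0.0039) ≈ 22.000 × 0.3320 ≈ 7.304 μg/mL.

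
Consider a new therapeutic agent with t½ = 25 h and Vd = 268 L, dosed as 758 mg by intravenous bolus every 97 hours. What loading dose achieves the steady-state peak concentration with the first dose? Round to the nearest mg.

f = (1/2)^(97/25) ≈ 0.067921; accumulation ratio R = 1/(1−f) ≈ 1.07287.
Loading dose to hit Cmax,ss on first dose: D_load = D_maint·R ≈ 758 × 1.07287 ≈ 813.24 mg.

813 mg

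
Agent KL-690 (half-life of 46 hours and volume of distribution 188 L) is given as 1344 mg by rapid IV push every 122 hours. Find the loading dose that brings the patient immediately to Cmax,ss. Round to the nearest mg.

1598 mg

f = (1/2)^(122/46) ≈ 0.159080; accumulation ratio R = 1/(1−f) ≈ 1.18917.
Loading dose to hit Cmax,ss on first dose: D_load = D_maint·R ≈ 1344 × 1.18917 ≈ 1598.24 mg.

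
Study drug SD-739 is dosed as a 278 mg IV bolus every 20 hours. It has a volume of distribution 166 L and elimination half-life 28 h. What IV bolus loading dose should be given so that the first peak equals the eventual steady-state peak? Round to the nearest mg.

712 mg

f = (1/2)^(20/28) ≈ 0.609507; accumulation ratio R = 1/(1−f) ≈ 2.56087.
Loading dose to hit Cmax,ss on first dose: D_load = D_maint·R ≈ 278 × 2.56087 ≈ 711.92 mg.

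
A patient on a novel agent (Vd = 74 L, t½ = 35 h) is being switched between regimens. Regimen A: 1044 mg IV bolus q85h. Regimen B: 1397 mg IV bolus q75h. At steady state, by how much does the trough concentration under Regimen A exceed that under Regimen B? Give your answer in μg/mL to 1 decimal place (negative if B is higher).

-2.3 μg/mL

Regimen A: f = (1/2)^(85/35) ≈ 0.1857; Cmin,ss = (1044/74)·f/(1−f) ≈ 3.217 μg/mL.
Regimen B: f = (1/2)^(75/35) ≈ 0.2264; Cmin,ss = (1397/74)·f/(1−f) ≈ 5.525 μg/mL.
Difference ≈ 3.217 − 5.525 ≈ -2.308 μg/mL.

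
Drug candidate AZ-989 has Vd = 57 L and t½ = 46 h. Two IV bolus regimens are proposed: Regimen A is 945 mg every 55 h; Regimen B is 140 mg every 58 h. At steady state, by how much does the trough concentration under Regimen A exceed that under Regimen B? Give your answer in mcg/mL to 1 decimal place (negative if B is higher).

Regimen A: f = (1/2)^(55/46) ≈ 0.4366; Cmin,ss = (945/57)·f/(1−f) ≈ 12.848 mcg/mL.
Regimen B: f = (1/2)^(58/46) ≈ 0.4173; Cmin,ss = (140/57)·f/(1−f) ≈ 1.759 mcg/mL.
Difference ≈ 12.848 − 1.759 ≈ 11.089 mcg/mL.

11.1 mcg/mL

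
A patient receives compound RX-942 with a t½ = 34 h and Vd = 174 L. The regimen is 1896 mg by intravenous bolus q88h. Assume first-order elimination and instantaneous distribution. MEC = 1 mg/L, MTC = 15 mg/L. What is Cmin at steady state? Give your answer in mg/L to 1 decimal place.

2.2 mg/L

k = ln2/t½ = ln2/34 ≈ 0.020387 h⁻¹; fraction remaining f = e^(−kτ) = e^(−0.020387×88) ≈ 0.1663.
Accumulation ratio R = 1/(1 − f) ≈ 1/0.8337 ≈ 1.1995.
Each bolus raises the concentration by D/Vd = 1896/174 ≈ 10.897 mg/L.
Cmax,ss = C₀/(1 − f) ≈ 10.897/0.8337 ≈ 13.071 mg/L.
Steady-state trough Cmin,ss = Cmax,ss·f ≈ 13.071 × 0.1663 ≈ 2.174 mg/L.
Trough 2.2 mg/L vs MEC 1 mg/L: adequate.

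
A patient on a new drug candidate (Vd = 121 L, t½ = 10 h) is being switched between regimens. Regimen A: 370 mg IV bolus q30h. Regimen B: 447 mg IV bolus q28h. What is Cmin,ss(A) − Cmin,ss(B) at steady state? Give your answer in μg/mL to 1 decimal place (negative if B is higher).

-0.2 μg/mL

Regimen A: f = (1/2)^(30/10) ≈ 0.1250; Cmin,ss = (370/121)·f/(1−f) ≈ 0.437 μg/mL.
Regimen B: f = (1/2)^(28/10) ≈ 0.1436; Cmin,ss = (447/121)·f/(1−f) ≈ 0.619 μg/mL.
Difference ≈ 0.437 − 0.619 ≈ -0.182 μg/mL.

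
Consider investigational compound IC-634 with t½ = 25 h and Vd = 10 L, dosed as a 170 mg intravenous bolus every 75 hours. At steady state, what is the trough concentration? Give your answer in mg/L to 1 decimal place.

2.4 mg/L

τ = 75 h = 3 half-lives, so f = (1/2)^3 = 0.125.
Accumulation ratio R = 1/(1 − f) = 1/0.875 = 8/7.
Single-dose peak C₀ = D/Vd = 170/10 = 17 mg/L.
Steady-state peak Cmax,ss = C₀·R = 17 × 8/7 ≈ 19.429 mg/L.
Steady-state trough Cmin,ss = Cmax,ss·f ≈ 19.429 × 0.125 ≈ 2.429 mg/L.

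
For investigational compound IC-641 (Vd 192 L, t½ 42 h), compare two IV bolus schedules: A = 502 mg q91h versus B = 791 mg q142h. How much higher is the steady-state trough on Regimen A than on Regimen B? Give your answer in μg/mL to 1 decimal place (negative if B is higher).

0.3 μg/mL

Regimen A: f = (1/2)^(91/42) ≈ 0.2227; Cmin,ss = (502/192)·f/(1−f) ≈ 0.749 μg/mL.
Regimen B: f = (1/2)^(142/42) ≈ 0.0960; Cmin,ss = (791/192)·f/(1−f) ≈ 0.438 μg/mL.
Difference ≈ 0.749 − 0.438 ≈ 0.311 μg/mL.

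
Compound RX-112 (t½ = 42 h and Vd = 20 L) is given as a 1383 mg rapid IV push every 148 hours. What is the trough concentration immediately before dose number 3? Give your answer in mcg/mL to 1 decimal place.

f = (1/2)^(τ/t½) = (1/2)^(148/42) ≈ 0.0869.
C₀ = D/Vd = 1383/20 ≈ 69.150 mcg/mL.
Before the 3rd dose, 2 doses have been given. Superposition: Cmin = C₀·(f + f²).
≈ 69.150 × (0.0869 + 0.0076) ≈ 69.150 × 0.0945 ≈ 6.535 mcg/mL.

6.5 mcg/mL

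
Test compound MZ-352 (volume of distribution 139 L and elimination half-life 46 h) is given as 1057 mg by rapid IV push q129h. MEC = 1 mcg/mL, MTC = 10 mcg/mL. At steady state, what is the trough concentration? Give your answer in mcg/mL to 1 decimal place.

1.3 mcg/mL

k = ln2/t½ = ln2/46 ≈ 0.015068 h⁻¹; fraction remaining f = e^(−kτ) = e^(−0.015068×129) ≈ 0.1432.
At steady state, accumulation factor R = 1/(1 − e^(−kτ)) ≈ 1.1671.
Each bolus raises the concentration by D/Vd = 1057/139 ≈ 7.604 mcg/mL.
Steady-state peak Cmax,ss = C₀·R ≈ 7.604 × 1.1671 ≈ 8.875 mcg/mL.
One interval later, Cmin,ss = Cmax,ss·e^(−kτ) ≈ 8.875 × 0.1432 ≈ 1.271 mcg/mL.
Trough 1.3 mcg/mL vs MEC 1 mcg/mL: adequate.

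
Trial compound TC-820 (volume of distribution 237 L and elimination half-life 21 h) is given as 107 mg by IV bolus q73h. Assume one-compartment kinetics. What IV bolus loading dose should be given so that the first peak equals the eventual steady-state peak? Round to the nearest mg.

f = (1/2)^(73/21) ≈ 0.089859; accumulation ratio R = 1/(1−f) ≈ 1.09873.
Loading dose to hit Cmax,ss on first dose: D_load = D_maint·R ≈ 107 × 1.09873 ≈ 117.56 mg.

118 mg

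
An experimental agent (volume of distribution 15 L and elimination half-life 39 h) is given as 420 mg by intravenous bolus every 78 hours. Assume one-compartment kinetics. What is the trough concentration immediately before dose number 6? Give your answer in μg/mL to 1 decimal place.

f = (1/2)^(τ/t½) = (1/2)^(78/39) ≈ 0.2500.
C₀ = D/Vd = 420/15 ≈ 28.000 μg/mL.
Before the 6th dose, 5 doses have been given. Superposition: Cmin = C₀·(f + f² + … + f^5).
≈ 28.000 × (0.2500 + 0.0625 + 0.0156 + 0.0039 + 0.0010) ≈ 28.000 × 0.3330 ≈ 9.324 μg/mL.

9.3 μg/mL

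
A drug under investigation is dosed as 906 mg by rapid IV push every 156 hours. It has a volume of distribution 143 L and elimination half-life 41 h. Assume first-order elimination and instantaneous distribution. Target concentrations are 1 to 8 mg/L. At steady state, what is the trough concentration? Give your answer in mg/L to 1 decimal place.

0.5 mg/L

Over one 156-h interval, 156/41 ≈ 3.8049 half-lives elapse, leaving f ≈ 0.0716 of each dose.
Accumulation ratio R = 1/(1 − f) ≈ 1/0.9284 ≈ 1.0771.
Single-dose peak C₀ = D/Vd = 906/143 ≈ 6.336 mg/L.
Cmax,ss = C₀/(1 − f) ≈ 6.336/0.9284 ≈ 6.825 mg/L.
One interval later, Cmin,ss = Cmax,ss·e^(−kτ) ≈ 6.825 × 0.0716 ≈ 0.489 mg/L.
Trough 0.5 mg/L vs MEC 1 mg/L: subtherapeutic.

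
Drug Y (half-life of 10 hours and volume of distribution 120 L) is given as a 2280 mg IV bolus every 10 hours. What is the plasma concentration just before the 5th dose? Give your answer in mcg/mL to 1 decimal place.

17.8 mcg/mL

f = (1/2)^(τ/t½) = (1/2)^(10/10) ≈ 0.5000.
C₀ = D/Vd = 2280/120 ≈ 19.000 mcg/mL.
Before the 5th dose, 4 doses have been given. Superposition: Cmin = C₀·(f + f² + … + f^4).
≈ 19.000 × (0.5000 + 0.2500 + 0.1250 + 0.0625) ≈ 19.000 × 0.9375 ≈ 17.812 mcg/mL.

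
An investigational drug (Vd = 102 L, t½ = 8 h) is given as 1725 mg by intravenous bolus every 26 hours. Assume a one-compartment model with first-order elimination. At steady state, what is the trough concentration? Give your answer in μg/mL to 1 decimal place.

2.0 μg/mL

k = ln2/t½ = ln2/8 ≈ 0.086643 h⁻¹; fraction remaining f = e^(−kτ) = e^(−0.086643×26) ≈ 0.1051.
Each bolus raises the concentration by D/Vd = 1725/102 ≈ 16.912 μg/mL.
Steady-state trough Cmin,ss = C₀·f/(1−f) ≈ 16.912 × 0.1051/0.8949 ≈ 1.986 μg/mL.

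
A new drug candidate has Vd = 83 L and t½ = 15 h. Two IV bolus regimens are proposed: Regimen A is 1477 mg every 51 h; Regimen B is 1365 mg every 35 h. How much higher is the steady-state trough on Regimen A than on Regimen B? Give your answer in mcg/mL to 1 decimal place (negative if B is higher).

Regimen A: f = (1/2)^(51/15) ≈ 0.0947; Cmin,ss = (1477/83)·f/(1−f) ≈ 1.861 mcg/mL.
Regimen B: f = (1/2)^(35/15) ≈ 0.1984; Cmin,ss = (1365/83)·f/(1−f) ≈ 4.070 mcg/mL.
Difference ≈ 1.861 − 4.070 ≈ -2.209 mcg/mL.

-2.2 mcg/mL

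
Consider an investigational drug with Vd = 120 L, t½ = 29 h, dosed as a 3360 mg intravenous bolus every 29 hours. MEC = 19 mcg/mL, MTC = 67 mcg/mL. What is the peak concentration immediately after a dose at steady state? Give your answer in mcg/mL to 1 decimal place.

56.0 mcg/mL

The dosing interval is 1 half-life, so f = 2^(−1) = 0.5.
At steady state, R = 1/(1 − 0.5) = 2/1.
Single-dose peak C₀ = D/Vd = 3360/120 = 28 mcg/mL.
Steady-state peak Cmax,ss = C₀·R = 28 × 2/1 ≈ 56.000 mcg/mL.
Peak 56.0 mcg/mL vs MTC 67 mcg/mL: below toxic threshold.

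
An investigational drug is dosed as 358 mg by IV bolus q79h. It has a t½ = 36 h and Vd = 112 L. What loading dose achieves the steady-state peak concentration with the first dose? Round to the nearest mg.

f = (1/2)^(79/36) ≈ 0.218477; accumulation ratio R = 1/(1−f) ≈ 1.27955.
Loading dose to hit Cmax,ss on first dose: D_load = D_maint·R ≈ 358 × 1.27955 ≈ 458.08 mg.

458 mg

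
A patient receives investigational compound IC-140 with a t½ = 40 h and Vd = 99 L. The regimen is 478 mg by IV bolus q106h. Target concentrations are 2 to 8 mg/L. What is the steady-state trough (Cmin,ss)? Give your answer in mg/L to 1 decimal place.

0.9 mg/L

Over one 106-h interval, 106/40 ≈ 2.65 half-lives elapse, leaving f ≈ 0.1593 of each dose.
Single-dose peak C₀ = D/Vd = 478/99 ≈ 4.828 mg/L.
Steady-state trough Cmin,ss = C₀·f/(1−f) ≈ 4.828 × 0.1593/0.8407 ≈ 0.915 mg/L.
Trough 0.9 mg/L vs MEC 2 mg/L: subtherapeutic.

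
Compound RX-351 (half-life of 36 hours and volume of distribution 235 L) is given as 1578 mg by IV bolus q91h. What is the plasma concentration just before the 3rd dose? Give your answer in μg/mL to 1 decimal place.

1.4 μg/mL

f = (1/2)^(τ/t½) = (1/2)^(91/36) ≈ 0.1734.
C₀ = D/Vd = 1578/235 ≈ 6.715 μg/mL.
Before the 3rd dose, 2 doses have been given. Superposition: Cmin = C₀·(f + f²).
≈ 6.715 × (0.1734 + 0.0301) ≈ 6.715 × 0.2035 ≈ 1.367 μg/mL.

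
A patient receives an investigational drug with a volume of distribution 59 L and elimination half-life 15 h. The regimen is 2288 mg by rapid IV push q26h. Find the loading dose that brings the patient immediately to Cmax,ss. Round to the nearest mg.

3272 mg

f = (1/2)^(26/15) ≈ 0.300756; accumulation ratio R = 1/(1−f) ≈ 1.43012.
Loading dose to hit Cmax,ss on first dose: D_load = D_maint·R ≈ 2288 × 1.43012 ≈ 3272.11 mg.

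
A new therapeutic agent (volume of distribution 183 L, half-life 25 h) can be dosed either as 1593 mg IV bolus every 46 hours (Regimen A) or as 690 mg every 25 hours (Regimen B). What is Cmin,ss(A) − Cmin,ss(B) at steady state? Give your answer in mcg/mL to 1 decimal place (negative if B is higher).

-0.4 mcg/mL

Regimen A: f = (1/2)^(46/25) ≈ 0.2793; Cmin,ss = (1593/183)·f/(1−f) ≈ 3.374 mcg/mL.
Regimen B: f = (1/2)^(25/25) ≈ 0.5000; Cmin,ss = (690/183)·f/(1−f) ≈ 3.770 mcg/mL.
Difference ≈ 3.374 − 3.770 ≈ -0.396 mcg/mL.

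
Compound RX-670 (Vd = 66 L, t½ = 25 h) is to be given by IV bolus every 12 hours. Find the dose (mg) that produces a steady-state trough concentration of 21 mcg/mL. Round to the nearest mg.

τ/t½ = 12/25 ≈ 0.48, so f = (1/2)^(12/25) ≈ 0.716978.
Cmin,ss = (D/Vd)·f/(1−f), so D = Cmin,ss·Vd·(1−f)/f.
D = 21 × 66 × (1−f)/f ≈ 21 × 66 × 0.39474 ≈ 547.11 mg.

547 mg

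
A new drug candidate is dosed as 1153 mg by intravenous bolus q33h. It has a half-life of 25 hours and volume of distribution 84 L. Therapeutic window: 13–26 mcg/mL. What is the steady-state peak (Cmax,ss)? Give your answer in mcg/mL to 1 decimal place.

Over one 33-h interval, 33/25 ≈ 1.32 half-lives elapse, leaving f ≈ 0.4005 of each dose.
At steady state, accumulation factor R = 1/(1 − e^(−kτ)) ≈ 1.6681.
Each bolus raises the concentration by D/Vd = 1153/84 ≈ 13.726 mcg/mL.
Steady-state peak Cmax,ss = C₀·R ≈ 13.726 × 1.6681 ≈ 22.896 mcg/mL.
Peak 22.9 mcg/mL vs MTC 26 mcg/mL: below toxic threshold.

22.9 mcg/mL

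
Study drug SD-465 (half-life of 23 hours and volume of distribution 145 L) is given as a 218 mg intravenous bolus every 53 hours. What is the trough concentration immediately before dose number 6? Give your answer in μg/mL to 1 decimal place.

f = (1/2)^(τ/t½) = (1/2)^(53/23) ≈ 0.2025.
C₀ = D/Vd = 218/145 ≈ 1.503 μg/mL.
Before the 6th dose, 5 doses have been given. Superposition: Cmin = C₀·(f + f² + … + f^5).
≈ 1.503 × (0.2025 + 0.0410 + 0.0083 + 0.0017 + 0.0003) ≈ 1.503 × 0.2538 ≈ 0.381 μg/mL.

0.4 μg/mL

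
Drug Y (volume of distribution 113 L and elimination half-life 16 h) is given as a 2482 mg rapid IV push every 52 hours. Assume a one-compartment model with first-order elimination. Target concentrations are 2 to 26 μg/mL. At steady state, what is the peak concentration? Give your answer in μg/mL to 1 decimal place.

24.5 μg/mL

τ/t½ = 52/16 ≈ 3.25, so fraction remaining f = (1/2)^(52/16) ≈ 0.1051.
At steady state, accumulation factor R = 1/(1 − e^(−kτ)) ≈ 1.1174.
Single-dose peak C₀ = D/Vd = 2482/113 ≈ 21.965 μg/mL.
Steady-state peak Cmax,ss = C₀·R ≈ 21.965 × 1.1174 ≈ 24.544 μg/mL.
Peak 24.5 μg/mL vs MTC 26 μg/mL: below toxic threshold.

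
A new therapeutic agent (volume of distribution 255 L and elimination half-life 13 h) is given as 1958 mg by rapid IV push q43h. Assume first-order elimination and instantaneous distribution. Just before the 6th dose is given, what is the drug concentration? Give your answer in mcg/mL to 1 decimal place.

0.9 mcg/mL

f = (1/2)^(τ/t½) = (1/2)^(43/13) ≈ 0.1010.
C₀ = D/Vd = 1958/255 ≈ 7.678 mcg/mL.
Before the 6th dose, 5 doses have been given. Superposition: Cmin = C₀·(f + f² + … + f^5).
≈ 7.678 × (0.1010 + 0.0102 + 0.0010 + 0.0001 + 0.0000) ≈ 7.678 × 0.1123 ≈ 0.862 mcg/mL.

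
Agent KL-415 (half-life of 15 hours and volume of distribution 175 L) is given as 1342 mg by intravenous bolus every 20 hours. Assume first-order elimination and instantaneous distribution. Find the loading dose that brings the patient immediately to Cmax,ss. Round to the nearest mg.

f = (1/2)^(20/15) ≈ 0.396850; accumulation ratio R = 1/(1−f) ≈ 1.65796.
Loading dose to hit Cmax,ss on first dose: D_load = D_maint·R ≈ 1342 × 1.65796 ≈ 2224.98 mg.

2225 mg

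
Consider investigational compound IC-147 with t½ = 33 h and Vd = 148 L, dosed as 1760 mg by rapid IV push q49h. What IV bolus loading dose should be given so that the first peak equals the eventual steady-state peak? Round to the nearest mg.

f = (1/2)^(49/33) ≈ 0.357286; accumulation ratio R = 1/(1−f) ≈ 1.55590.
Loading dose to hit Cmax,ss on first dose: D_load = D_maint·R ≈ 1760 × 1.55590 ≈ 2738.38 mg.

2738 mg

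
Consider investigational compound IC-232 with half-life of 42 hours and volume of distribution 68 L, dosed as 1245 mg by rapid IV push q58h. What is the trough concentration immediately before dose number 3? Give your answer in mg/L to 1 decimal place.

9.7 mg/L

f = (1/2)^(τ/t½) = (1/2)^(58/42) ≈ 0.3840.
C₀ = D/Vd = 1245/68 ≈ 18.309 mg/L.
Before the 3rd dose, 2 doses have been given. Superposition: Cmin = C₀·(f + f²).
≈ 18.309 × (0.3840 + 0.1475) ≈ 18.309 × 0.5315 ≈ 9.731 mg/L.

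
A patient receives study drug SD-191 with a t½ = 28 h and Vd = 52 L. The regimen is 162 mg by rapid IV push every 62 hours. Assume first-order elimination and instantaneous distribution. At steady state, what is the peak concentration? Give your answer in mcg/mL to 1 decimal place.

τ/t½ = 62/28 ≈ 2.2143, so fraction remaining f = (1/2)^(62/28) ≈ 0.2155.
At steady state, accumulation factor R = 1/(1 − e^(−kτ)) ≈ 1.2747.
Each bolus raises the concentration by D/Vd = 162/52 ≈ 3.115 mcg/mL.
Steady-state peak Cmax,ss = C₀·R ≈ 3.115 × 1.2747 ≈ 3.971 mcg/mL.

4.0 mcg/mL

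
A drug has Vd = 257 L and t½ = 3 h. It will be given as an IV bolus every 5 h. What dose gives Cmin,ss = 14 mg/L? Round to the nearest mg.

τ/t½ = 5/3 ≈ 1.6667, so f = (1/2)^(5/3) ≈ 0.314980.
Cmin,ss = (D/Vd)·f/(1−f), so D = Cmin,ss·Vd·(1−f)/f.
D = 14 × 257 × (1−f)/f ≈ 14 × 257 × 2.17480 ≈ 7824.93 mg.

7825 mg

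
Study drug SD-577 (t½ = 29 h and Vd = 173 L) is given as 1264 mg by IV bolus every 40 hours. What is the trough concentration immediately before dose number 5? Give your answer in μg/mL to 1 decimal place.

f = (1/2)^(τ/t½) = (1/2)^(40/29) ≈ 0.3844.
C₀ = D/Vd = 1264/173 ≈ 7.306 μg/mL.
Before the 5th dose, 4 doses have been given. Superposition: Cmin = C₀·(f + f² + … + f^4).
≈ 7.306 × (0.3844 + 0.1478 + 0.0568 + 0.0218) ≈ 7.306 × 0.6108 ≈ 4.463 μg/mL.

4.5 μg/mL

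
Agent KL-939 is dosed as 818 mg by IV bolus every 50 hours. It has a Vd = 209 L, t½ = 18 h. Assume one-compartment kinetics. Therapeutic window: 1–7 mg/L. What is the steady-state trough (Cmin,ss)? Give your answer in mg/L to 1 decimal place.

0.7 mg/L

Over one 50-h interval, 50/18 ≈ 2.7778 half-lives elapse, leaving f ≈ 0.1458 of each dose.
Each bolus raises the concentration by D/Vd = 818/209 ≈ 3.914 mg/L.
Steady-state trough Cmin,ss = C₀·f/(1−f) ≈ 3.914 × 0.1458/0.8542 ≈ 0.668 mg/L.
Trough 0.7 mg/L vs MEC 1 mg/L: subtherapeutic.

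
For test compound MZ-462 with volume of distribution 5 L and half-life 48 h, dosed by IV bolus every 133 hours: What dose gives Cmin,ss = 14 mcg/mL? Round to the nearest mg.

408 mg

τ/t½ = 133/48 ≈ 2.7708, so f = (1/2)^(133/48) ≈ 0.146520.
Cmin,ss = (D/Vd)·f/(1−f), so D = Cmin,ss·Vd·(1−f)/f.
D = 14 × 5 × (1−f)/f ≈ 14 × 5 × 5.82501 ≈ 407.75 mg.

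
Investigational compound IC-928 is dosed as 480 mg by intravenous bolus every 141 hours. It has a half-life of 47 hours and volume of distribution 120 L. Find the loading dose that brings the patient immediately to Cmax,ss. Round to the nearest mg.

549 mg

f = (1/2)^(141/47) ≈ 0.125000; accumulation ratio R = 1/(1−f) ≈ 1.14286.
Loading dose to hit Cmax,ss on first dose: D_load = D_maint·R ≈ 480 × 1.14286 ≈ 548.57 mg.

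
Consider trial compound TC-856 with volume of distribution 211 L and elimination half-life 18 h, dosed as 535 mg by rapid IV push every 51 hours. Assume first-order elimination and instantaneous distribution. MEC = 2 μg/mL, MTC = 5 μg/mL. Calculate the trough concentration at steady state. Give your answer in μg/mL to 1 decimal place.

Over one 51-h interval, 51/18 ≈ 2.8333 half-lives elapse, leaving f ≈ 0.1403 of each dose.
Single-dose peak C₀ = D/Vd = 535/211 ≈ 2.536 μg/mL.
Steady-state trough Cmin,ss = C₀·f/(1−f) ≈ 2.536 × 0.1403/0.8597 ≈ 0.414 μg/mL.
Trough 0.4 μg/mL vs MEC 2 μg/mL: subtherapeutic.

0.4 μg/mL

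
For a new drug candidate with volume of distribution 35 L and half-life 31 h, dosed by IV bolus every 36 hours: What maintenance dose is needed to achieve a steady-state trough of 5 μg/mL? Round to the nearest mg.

216 mg

τ/t½ = 36/31 ≈ 1.1613, so f = (1/2)^(36/31) ≈ 0.447112.
Cmin,ss = (D/Vd)·f/(1−f), so D = Cmin,ss·Vd·(1−f)/f.
D = 5 × 35 × (1−f)/f ≈ 5 × 35 × 1.23658 ≈ 216.40 mg.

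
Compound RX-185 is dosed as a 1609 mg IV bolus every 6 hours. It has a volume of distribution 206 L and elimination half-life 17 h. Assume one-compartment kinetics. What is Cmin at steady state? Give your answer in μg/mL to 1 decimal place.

Over one 6-h interval, 6/17 ≈ 0.35294 half-lives elapse, leaving f ≈ 0.7830 of each dose.
Each bolus raises the concentration by D/Vd = 1609/206 ≈ 7.811 μg/mL.
Steady-state trough Cmin,ss = C₀·f/(1−f) ≈ 7.811 × 0.7830/0.2170 ≈ 28.184 μg/mL.

28.2 μg/mL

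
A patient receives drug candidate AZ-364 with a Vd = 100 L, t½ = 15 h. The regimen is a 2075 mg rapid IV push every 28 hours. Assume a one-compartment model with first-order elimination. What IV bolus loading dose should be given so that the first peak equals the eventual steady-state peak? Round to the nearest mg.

f = (1/2)^(28/15) ≈ 0.274206; accumulation ratio R = 1/(1−f) ≈ 1.37780.
Loading dose to hit Cmax,ss on first dose: D_load = D_maint·R ≈ 2075 × 1.37780 ≈ 2858.93 mg.

2859 mg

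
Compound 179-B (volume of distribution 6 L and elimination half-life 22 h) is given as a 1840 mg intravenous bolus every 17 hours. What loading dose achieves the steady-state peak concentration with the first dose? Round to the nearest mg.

f = (1/2)^(17/22) ≈ 0.585310; accumulation ratio R = 1/(1−f) ≈ 2.41144.
Loading dose to hit Cmax,ss on first dose: D_load = D_maint·R ≈ 1840 × 2.41144 ≈ 4437.05 mg.

4437 mg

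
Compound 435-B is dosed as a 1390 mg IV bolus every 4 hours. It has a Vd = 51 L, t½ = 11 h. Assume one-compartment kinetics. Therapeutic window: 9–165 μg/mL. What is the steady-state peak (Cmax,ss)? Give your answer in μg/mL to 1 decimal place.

τ/t½ = 4/11 ≈ 0.36364, so fraction remaining f = (1/2)^(4/11) ≈ 0.7772.
At steady state, accumulation factor R = 1/(1 − e^(−kτ)) ≈ 4.4883.
Each bolus raises the concentration by D/Vd = 1390/51 ≈ 27.255 μg/mL.
Steady-state peak Cmax,ss = C₀·R ≈ 27.255 × 4.4883 ≈ 122.329 μg/mL.
Peak 122.3 μg/mL vs MTC 165 μg/mL: below toxic threshold.

122.3 μg/mL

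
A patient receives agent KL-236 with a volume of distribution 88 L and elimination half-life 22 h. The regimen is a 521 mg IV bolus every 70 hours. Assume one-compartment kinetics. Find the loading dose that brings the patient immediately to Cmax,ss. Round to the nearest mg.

f = (1/2)^(70/22) ≈ 0.110199; accumulation ratio R = 1/(1−f) ≈ 1.12385.
Loading dose to hit Cmax,ss on first dose: D_load = D_maint·R ≈ 521 × 1.12385 ≈ 585.53 mg.

586 mg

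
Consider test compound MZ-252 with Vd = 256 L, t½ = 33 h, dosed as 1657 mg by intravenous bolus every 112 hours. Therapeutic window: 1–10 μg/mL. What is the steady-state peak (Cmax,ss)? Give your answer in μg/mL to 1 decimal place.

7.2 μg/mL

Over one 112-h interval, 112/33 ≈ 3.3939 half-lives elapse, leaving f ≈ 0.0951 of each dose.
At steady state, accumulation factor R = 1/(1 − e^(−kτ)) ≈ 1.1051.
Each bolus raises the concentration by D/Vd = 1657/256 ≈ 6.473 μg/mL.
Steady-state peak Cmax,ss = C₀·R ≈ 6.473 × 1.1051 ≈ 7.153 μg/mL.
Peak 7.2 μg/mL vs MTC 10 μg/mL: below toxic threshold.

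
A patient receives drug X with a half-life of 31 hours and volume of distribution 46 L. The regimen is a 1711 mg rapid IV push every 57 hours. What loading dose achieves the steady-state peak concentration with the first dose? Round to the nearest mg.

2375 mg

f = (1/2)^(57/31) ≈ 0.279572; accumulation ratio R = 1/(1−f) ≈ 1.38806.
Loading dose to hit Cmax,ss on first dose: D_load = D_maint·R ≈ 1711 × 1.38806 ≈ 2374.97 mg.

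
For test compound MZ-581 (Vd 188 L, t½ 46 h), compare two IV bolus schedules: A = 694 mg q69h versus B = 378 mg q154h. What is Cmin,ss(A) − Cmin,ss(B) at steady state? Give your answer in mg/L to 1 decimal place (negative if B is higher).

1.8 mg/L

Regimen A: f = (1/2)^(69/46) ≈ 0.3536; Cmin,ss = (694/188)·f/(1−f) ≈ 2.019 mg/L.
Regimen B: f = (1/2)^(154/46) ≈ 0.0982; Cmin,ss = (378/188)·f/(1−f) ≈ 0.219 mg/L.
Difference ≈ 2.019 − 0.219 ≈ 1.800 mg/L.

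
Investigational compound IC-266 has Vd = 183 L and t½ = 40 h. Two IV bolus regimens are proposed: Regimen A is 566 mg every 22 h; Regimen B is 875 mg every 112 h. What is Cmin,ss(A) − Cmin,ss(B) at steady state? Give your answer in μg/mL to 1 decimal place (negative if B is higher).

Regimen A: f = (1/2)^(22/40) ≈ 0.6830; Cmin,ss = (566/183)·f/(1−f) ≈ 6.664 μg/mL.
Regimen B: f = (1/2)^(112/40) ≈ 0.1436; Cmin,ss = (875/183)·f/(1−f) ≈ 0.802 μg/mL.
Difference ≈ 6.664 − 0.802 ≈ 5.862 μg/mL.

5.9 μg/mL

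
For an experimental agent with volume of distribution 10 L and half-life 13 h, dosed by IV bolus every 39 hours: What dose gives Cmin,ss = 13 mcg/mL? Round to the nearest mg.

910 mg

τ/t½ = 39/13 ≈ 3, so f = (1/2)^(39/13) ≈ 0.125000.
Cmin,ss = (D/Vd)·f/(1−f), so D = Cmin,ss·Vd·(1−f)/f.
D = 13 × 10 × (1−f)/f ≈ 13 × 10 × 7.00000 ≈ 910.00 mg.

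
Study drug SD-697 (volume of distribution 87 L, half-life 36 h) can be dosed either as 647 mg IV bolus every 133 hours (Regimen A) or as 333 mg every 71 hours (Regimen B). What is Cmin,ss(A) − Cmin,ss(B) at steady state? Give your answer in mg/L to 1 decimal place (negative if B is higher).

Regimen A: f = (1/2)^(133/36) ≈ 0.0772; Cmin,ss = (647/87)·f/(1−f) ≈ 0.622 mg/L.
Regimen B: f = (1/2)^(71/36) ≈ 0.2549; Cmin,ss = (333/87)·f/(1−f) ≈ 1.309 mg/L.
Difference ≈ 0.622 − 1.309 ≈ -0.687 mg/L.

-0.7 mg/L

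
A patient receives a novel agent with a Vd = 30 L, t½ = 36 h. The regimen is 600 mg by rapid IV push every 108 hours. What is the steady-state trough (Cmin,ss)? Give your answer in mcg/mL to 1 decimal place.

The dosing interval is 3 half-lives, so f = 2^(−3) = 0.125.
Accumulation ratio R = 1/(1 − f) = 1/0.875 = 8/7.
Single-dose peak C₀ = D/Vd = 600/30 = 20 mcg/mL.
Steady-state peak Cmax,ss = C₀·R = 20 × 8/7 ≈ 22.857 mcg/mL.
Steady-state trough Cmin,ss = Cmax,ss·f ≈ 22.857 × 0.125 ≈ 2.857 mcg/mL.

2.9 mcg/mL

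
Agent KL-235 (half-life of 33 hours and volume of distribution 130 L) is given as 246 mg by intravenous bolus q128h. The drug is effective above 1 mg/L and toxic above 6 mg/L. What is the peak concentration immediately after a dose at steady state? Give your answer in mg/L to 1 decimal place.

k = ln2/t½ = ln2/33 ≈ 0.021004 h⁻¹; fraction remaining f = e^(−kτ) = e^(−0.021004×128) ≈ 0.0680.
At steady state, accumulation factor R = 1/(1 − e^(−kτ)) ≈ 1.0730.
Each bolus raises the concentration by D/Vd = 246/130 ≈ 1.892 mg/L.
Cmax,ss = C₀/(1 − f) ≈ 1.892/0.9320 ≈ 2.030 mg/L.
Peak 2.0 mg/L vs MTC 6 mg/L: below toxic threshold.

2.0 mg/L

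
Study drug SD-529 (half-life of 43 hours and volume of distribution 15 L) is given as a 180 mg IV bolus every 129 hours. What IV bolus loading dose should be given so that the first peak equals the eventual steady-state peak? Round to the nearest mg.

f = (1/2)^(129/43) ≈ 0.125000; accumulation ratio R = 1/(1−f) ≈ 1.14286.
Loading dose to hit Cmax,ss on first dose: D_load = D_maint·R ≈ 180 × 1.14286 ≈ 205.71 mg.

206 mg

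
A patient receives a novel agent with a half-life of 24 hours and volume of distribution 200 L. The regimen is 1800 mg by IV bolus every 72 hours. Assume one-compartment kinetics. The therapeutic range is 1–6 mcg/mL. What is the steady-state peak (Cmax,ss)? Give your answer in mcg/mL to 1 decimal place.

10.3 mcg/mL

τ = 72 h = 3 half-lives, so f = (1/2)^3 = 0.125.
At steady state, R = 1/(1 − 0.125) = 8/7.
Single-dose peak C₀ = D/Vd = 1800/200 = 9 mcg/mL.
Steady-state peak Cmax,ss = C₀·R = 9 × 8/7 ≈ 10.286 mcg/mL.
Peak 10.3 mcg/mL vs MTC 6 mcg/mL: exceeds toxic threshold.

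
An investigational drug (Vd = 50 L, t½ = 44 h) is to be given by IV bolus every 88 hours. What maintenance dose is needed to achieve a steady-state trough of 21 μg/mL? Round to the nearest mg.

3150 mg

τ/t½ = 88/44 ≈ 2, so f = (1/2)^(88/44) ≈ 0.250000.
Cmin,ss = (D/Vd)·f/(1−f), so D = Cmin,ss·Vd·(1−f)/f.
D = 21 × 50 × (1−f)/f ≈ 21 × 50 × 3.00000 ≈ 3150.00 mg.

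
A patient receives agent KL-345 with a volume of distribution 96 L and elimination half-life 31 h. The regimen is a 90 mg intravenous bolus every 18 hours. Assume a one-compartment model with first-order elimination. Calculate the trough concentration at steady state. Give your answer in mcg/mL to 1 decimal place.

1.9 mcg/mL

k = ln2/t½ = ln2/31 ≈ 0.022360 h⁻¹; fraction remaining f = e^(−kτ) = e^(−0.022360×18) ≈ 0.6687.
Single-dose peak C₀ = D/Vd = 90/96 ≈ 0.938 mcg/mL.
Steady-state trough Cmin,ss = C₀·f/(1−f) ≈ 0.938 × 0.6687/0.3313 ≈ 1.893 mcg/mL.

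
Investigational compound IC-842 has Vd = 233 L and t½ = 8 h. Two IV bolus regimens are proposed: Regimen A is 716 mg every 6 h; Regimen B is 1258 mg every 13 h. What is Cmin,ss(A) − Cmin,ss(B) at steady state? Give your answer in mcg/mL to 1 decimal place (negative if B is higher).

1.9 mcg/mL

Regimen A: f = (1/2)^(6/8) ≈ 0.5946; Cmin,ss = (716/233)·f/(1−f) ≈ 4.507 mcg/mL.
Regimen B: f = (1/2)^(13/8) ≈ 0.3242; Cmin,ss = (1258/233)·f/(1−f) ≈ 2.590 mcg/mL.
Difference ≈ 4.507 − 2.590 ≈ 1.917 mcg/mL.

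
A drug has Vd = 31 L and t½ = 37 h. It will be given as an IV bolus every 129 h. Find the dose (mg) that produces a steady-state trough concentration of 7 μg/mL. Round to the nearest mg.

2215 mg

τ/t½ = 129/37 ≈ 3.4865, so f = (1/2)^(129/37) ≈ 0.089220.
Cmin,ss = (D/Vd)·f/(1−f), so D = Cmin,ss·Vd·(1−f)/f.
D = 7 × 31 × (1−f)/f ≈ 7 × 31 × 10.20825 ≈ 2215.19 mg.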